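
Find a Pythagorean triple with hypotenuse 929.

We need a² + b² = 929² = 863041.
Trying: 129² + 920² = 16641 + 846400 = 863041 ✓

(129, 920, 929)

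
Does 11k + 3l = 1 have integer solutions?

Step 1: Compute gcd(11, 3).
gcd(11, 3) = 1

Step 2: Check divisibility.
Does 1 divide 1? 1 = 1 x 1, so yes.

By the theorem on linear Diophantine equations, 11k + 3l = 1 has integer solutions if and only if gcd(11, 3) divides 1. Since 1 | 1, solutions exist.

Yes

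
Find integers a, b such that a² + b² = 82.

We need to find integers a, b > 0 such that a² + b² = 82.
Trying a = 1: b² = 82 - 1² = 82 - 1 = 81
b = 9
Check: 1² + 9² = 1 + 81 = 82 ✓

82 = 1² + 9²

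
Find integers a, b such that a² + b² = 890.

We need to find integers a, b > 0 such that a² + b² = 890.
Trying a = 7: b² = 890 - 7² = 890 - 49 = 841
b = 29
Check: 7² + 29² = 49 + 841 = 890 ✓

890 = 7² + 29²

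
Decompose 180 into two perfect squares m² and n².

We need to find integers m, n > 0 such that m² + n² = 180.
Trying m = 6: n² = 180 - 6² = 180 - 36 = 144
n = 12
Check: 6² + 12² = 36 + 144 = 180 ✓

180 = 6² + 12²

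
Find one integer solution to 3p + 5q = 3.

Step 1: Check solvability.
gcd(3, 5) = 1
Since 1 divides 3, solutions exist.

Step 2: Apply extended Euclidean algorithm to find gcd.
We find integers such that 3*x0 + 5*y0 = 1

Step 3: Scale the particular solution.
Multiply by 3/1 = 3:
p = 6, q = -3

Step 4: Verify.
3*(6) + 5*(-3) = 3 = 3 ✓

p = 6, q = -3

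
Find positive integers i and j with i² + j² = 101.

We need to find integers i, j > 0 such that i² + j² = 101.
Trying i = 1: j² = 101 - 1² = 101 - 1 = 100
j = 10
Check: 1² + 10² = 1 + 100 = 101 ✓

101 = 1² + 10²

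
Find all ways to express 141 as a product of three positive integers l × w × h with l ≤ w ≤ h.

Iterate l from 1 to ⌊141^(1/3)⌋. For each l dividing 141, iterate w ≥ l with w dividing 141/l, and set h = 141/(l·w).
Triples found (2): (1×1×141), (1×3×47)

(1×1×141), (1×3×47)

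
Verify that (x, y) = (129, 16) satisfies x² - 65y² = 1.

Compute x² = 129² = 16641
Compute 65y² = 65·16² = 65·256 = 16640
x² - 65y² = 16641 - 16640 = 1
Since this equals 1, (129, 16) is a solution.

Yes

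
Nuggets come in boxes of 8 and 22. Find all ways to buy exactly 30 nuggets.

We need non-negative integers (x, y) with 8x + 22y = 30.
For each x in 0..3, check if 30 - 8x is a non-negative multiple of 22.
x = 1: 22y = 22, y = 1 ✓

(1 boxes of 8, 1 boxes of 22)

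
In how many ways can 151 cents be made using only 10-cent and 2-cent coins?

We need non-negative integers (x, y) with 10x + 2y = 151.
For each x from 0 to 15, check if (151 - 10x) is a non-negative multiple of 2.
Solutions (x, y): none
Count: 0

0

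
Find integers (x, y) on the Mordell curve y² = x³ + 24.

Try small integer x values and check whether x³ + 24 is a perfect square.
x = 1: x³ + 24 = 1³ + 24 = 1 + 24 = 25
Is 25 a perfect square? 5² = 25 ✓
So (x, y) = (1, 5) is a solution.

x = 1, y = 5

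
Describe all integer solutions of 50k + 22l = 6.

Step 1: Compute gcd(50, 22) = 2.
Since 2 divides 6, solutions exist.

Step 2: Find a particular solution using extended Euclidean algorithm.
We get k₀ = 12, l₀ = -27.
Check: 50*12 + 22*-27 = 6 = 6 ✓

Step 3: Write the general solution.
k = 12 + (22/2)t = 12 + 11t
l = -27 - (50/2)t = -27 - 25t
for any integer t.

k = 12 + 11t, l = -27 - 25t for integer t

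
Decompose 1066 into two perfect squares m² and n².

We need to find integers m, n > 0 such that m² + n² = 1066.
Trying m = 15: n² = 1066 - 15² = 1066 - 225 = 841
n = 29
Check: 15² + 29² = 225 + 841 = 1066 ✓

1066 = 15² + 29²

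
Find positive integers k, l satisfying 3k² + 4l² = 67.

Try small values of k and check whether (67 - 3k²)/4 is a perfect square.
k = 1: 3·1² = 3, so 4l² = 67 - 3 = 64, giving l² = 16, l = 4.
Check: 3·1² + 4·4² = 3 + 64 = 67 ✓

k = 1, l = 4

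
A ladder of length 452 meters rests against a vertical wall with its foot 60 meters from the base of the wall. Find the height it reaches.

The ladder, wall, and ground form a right triangle with hypotenuse 452 and one leg 60.
By the Pythagorean theorem: h² = 452² - 60² = 204304 - 3600 = 200704
h = √200704 = 448 meters

448 meters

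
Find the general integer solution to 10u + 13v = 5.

Step 1: Compute gcd(10, 13) = 1.
Since 1 divides 5, solutions exist.

Step 2: Find a particular solution using extended Euclidean algorithm.
We get u₀ = 20, v₀ = -15.
Check: 10*20 + 13*-15 = 5 = 5 ✓

Step 3: Write the general solution.
u = 20 + (13/1)t = 20 + 13t
v = -15 - (10/1)t = -15 - 10t
for any integer t.

u = 20 + 13t, v = -15 - 10t for integer t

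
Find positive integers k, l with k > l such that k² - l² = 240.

Factor: k² - l² = (k+l)(k-l) = 240.
We need two factors of 240 with the same parity.
Use k+l = 120 and k-l = 2 (product 120·2 = 240).
Adding: 2k = 122, so k = 61.
Subtracting: 2l = 118, so l = 59.
Check: 61² - 59² = 3721 - 3481 = 240 ✓

k = 61, l = 59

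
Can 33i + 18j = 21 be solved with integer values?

Step 1: Compute gcd(33, 18).
gcd(33, 18) = 3

Step 2: Check divisibility.
Does 3 divide 21? 21 = 3 x 7, so yes.

By the theorem on linear Diophantine equations, 33i + 18j = 21 has integer solutions if and only if gcd(33, 18) divides 21. Since 3 | 21, solutions exist.

Yes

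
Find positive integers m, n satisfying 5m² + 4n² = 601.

Try small values of m and check whether (601 - 5m²)/4 is a perfect square.
m = 9: 5·9² = 405, so 4n² = 601 - 405 = 196, giving n² = 49, n = 7.
Check: 5·9² + 4·7² = 405 + 196 = 601 ✓

m = 9, n = 7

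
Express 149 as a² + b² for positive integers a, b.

We need to find integers a, b > 0 such that a² + b² = 149.
Trying a = 7: b² = 149 - 7² = 149 - 49 = 100
b = 10
Check: 7² + 10² = 49 + 100 = 149 ✓

149 = 7² + 10²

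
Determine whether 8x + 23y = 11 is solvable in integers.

Step 1: Compute gcd(8, 23).
gcd(8, 23) = 1

Step 2: Check divisibility.
Does 1 divide 11? 11 = 1 x 11, so yes.

By the theorem on linear Diophantine equations, 8x + 23y = 11 has integer solutions if and only if gcd(8, 23) divides 11. Since 1 | 11, solutions exist.

Yes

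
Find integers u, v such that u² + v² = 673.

We need to find integers u, v > 0 such that u² + v² = 673.
Trying u = 12: v² = 673 - 12² = 673 - 144 = 529
v = 23
Check: 12² + 23² = 144 + 529 = 673 ✓

673 = 12² + 23²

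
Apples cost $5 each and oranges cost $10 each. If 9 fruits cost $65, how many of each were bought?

Let a = apples, o = oranges.
a + o = 9
5a + 10o = 65
Substitute o = 9 - a:
5a + 10(9 - a) = 65
(5 - 10)a = 65 - 90
-5a = -25
a = 5, o = 9 - 5 = 4

Apples: 5, Oranges: 4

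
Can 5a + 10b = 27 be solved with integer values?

Step 1: Compute gcd(5, 10).
gcd(5, 10) = 5

Step 2: Check divisibility.
Does 5 divide 27? 27 = 5 x 5 + 2, so no.

By the theorem on linear Diophantine equations, 5a + 10b = 27 has integer solutions if and only if gcd(5, 10) divides 27. Since 5 does not divide 27, no solutions exist.

No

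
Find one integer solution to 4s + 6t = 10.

Step 1: Check solvability.
gcd(4, 6) = 2
Since 2 divides 10, solutions exist.

Step 2: Apply extended Euclidean algorithm to find gcd.
We find integers such that 4*x0 + 6*y0 = 2

Step 3: Scale the particular solution.
Multiply by 10/2 = 5:
s = -5, t = 5

Step 4: Verify.
4*(-5) + 6*(5) = 10 = 10 ✓

s = -5, t = 5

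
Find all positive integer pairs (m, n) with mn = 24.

The positive divisors of 24 are: 1, 2, 3, 4, 6, 8, 12, 24.
Each divisor d gives the pair (d, 24/d):
(1, 24), (2, 12), (3, 8), (4, 6), (6, 4), (8, 3), (12, 2), (24, 1)

(1, 24), (2, 12), (3, 8), (4, 6), (6, 4), (8, 3), (12, 2), (24, 1)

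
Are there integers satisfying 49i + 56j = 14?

Step 1: Compute gcd(49, 56).
gcd(49, 56) = 7

Step 2: Check divisibility.
Does 7 divide 14? 14 = 7 x 2, so yes.

By the theorem on linear Diophantine equations, 49i + 56j = 14 has integer solutions if and only if gcd(49, 56) divides 14. Since 7 | 14, solutions exist.

Yes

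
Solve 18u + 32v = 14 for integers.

Step 1: Check solvability.
gcd(18, 32) = 2
Since 2 divides 14, solutions exist.

Step 2: Apply extended Euclidean algorithm to find gcd.
We find integers such that 18*x0 + 32*y0 = 2

Step 3: Scale the particular solution.
Multiply by 14/2 = 7:
u = -49, v = 28

Step 4: Verify.
18*(-49) + 32*(28) = 14 = 14 ✓

u = -49, v = 28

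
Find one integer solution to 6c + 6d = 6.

Step 1: Check solvability.
gcd(6, 6) = 6
Since 6 divides 6, solutions exist.

Step 2: Apply extended Euclidean algorithm to find gcd.
We find integers such that 6*x0 + 6*y0 = 6

Step 3: Scale the particular solution.
Multiply by 6/6 = 1:
c = 0, d = 1

Step 4: Verify.
6*(0) + 6*(1) = 6 = 6 ✓

c = 0, d = 1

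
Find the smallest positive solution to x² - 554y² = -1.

We need x² = 554y² - 1. Try successive y:
y = 1: x² = 554·1² - 1 = 553, not a perfect square
y = 2: x² = 554·2² - 1 = 2215, not a perfect square
y = 3: x² = 554·3² - 1 = 4985, not a perfect square
...
y = 7405: x² = 554·7405² - 1 = 30378049849 = 174293² ✓
Check: 174293² - 554·7405² = 30378049849 - 30378049850 = -1 ✓

x = 174293, y = 7405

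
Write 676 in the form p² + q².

We need to find integers p, q > 0 such that p² + q² = 676.
Trying p = 10: q² = 676 - 10² = 676 - 100 = 576
q = 24
Check: 10² + 24² = 100 + 576 = 676 ✓

676 = 10² + 24²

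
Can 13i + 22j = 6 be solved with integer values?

Step 1: Compute gcd(13, 22).
gcd(13, 22) = 1

Step 2: Check divisibility.
Does 1 divide 6? 6 = 1 x 6, so yes.

By the theorem on linear Diophantine equations, 13i + 22j = 6 has integer solutions if and only if gcd(13, 22) divides 6. Since 1 | 6, solutions exist.

Yes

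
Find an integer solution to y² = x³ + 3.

Try small integer x values and check whether x³ + 3 is a perfect square.
x = 1: x³ + 3 = 1³ + 3 = 1 + 3 = 4
Is 4 a perfect square? 2² = 4 ✓
So (x, y) = (1, 2) is a solution.

x = 1, y = 2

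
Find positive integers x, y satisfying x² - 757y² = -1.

We need x² = 757y² - 1. Try successive y:
y = 1: x² = 757·1² - 1 = 756, not a perfect square
y = 2: x² = 757·2² - 1 = 3027, not a perfect square
y = 3: x² = 757·3² - 1 = 6812, not a perfect square
...
y = 49769: x² = 757·49769² - 1 = 1875053694276 = 1369326² ✓
Check: 1369326² - 757·49769² = 1875053694276 - 1875053694277 = -1 ✓

x = 1369326, y = 49769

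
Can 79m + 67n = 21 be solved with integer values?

Step 1: Compute gcd(79, 67).
gcd(79, 67) = 1

Step 2: Check divisibility.
Does 1 divide 21? 21 = 1 x 21, so yes.

By the theorem on linear Diophantine equations, 79m + 67n = 21 has integer solutions if and only if gcd(79, 67) divides 21. Since 1 | 21, solutions exist.

Yes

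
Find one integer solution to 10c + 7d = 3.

Step 1: Check solvability.
gcd(10, 7) = 1
Since 1 divides 3, solutions exist.

Step 2: Apply extended Euclidean algorithm to find gcd.
We find integers such that 10*x0 + 7*y0 = 1

Step 3: Scale the particular solution.
Multiply by 3/1 = 3:
c = -6, d = 9

Step 4: Verify.
10*(-6) + 7*(9) = 3 = 3 ✓

c = -6, d = 9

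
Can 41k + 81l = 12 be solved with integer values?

Step 1: Compute gcd(41, 81).
gcd(41, 81) = 1

Step 2: Check divisibility.
Does 1 divide 12? 12 = 1 x 12, so yes.

By the theorem on linear Diophantine equations, 41k + 81l = 12 has integer solutions if and only if gcd(41, 81) divides 12. Since 1 | 12, solutions exist.

Yes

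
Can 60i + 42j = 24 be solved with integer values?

Step 1: Compute gcd(60, 42).
gcd(60, 42) = 6

Step 2: Check divisibility.
Does 6 divide 24? 24 = 6 x 4, so yes.

By the theorem on linear Diophantine equations, 60i + 42j = 24 has integer solutions if and only if gcd(60, 42) divides 24. Since 6 | 24, solutions exist.

Yes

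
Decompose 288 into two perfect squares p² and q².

We need to find integers p, q > 0 such that p² + q² = 288.
Trying p = 12: q² = 288 - 12² = 288 - 144 = 144
q = 12
Check: 12² + 12² = 144 + 144 = 288 ✓

288 = 12² + 12²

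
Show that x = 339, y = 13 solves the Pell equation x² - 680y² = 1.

Compute x² = 339² = 114921
Compute 680y² = 680·13² = 680·169 = 114920
x² - 680y² = 114921 - 114920 = 1
Since this equals 1, (339, 13) is a solution.

Yes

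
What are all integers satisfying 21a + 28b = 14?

Step 1: Compute gcd(21, 28) = 7.
Since 7 divides 14, solutions exist.

Step 2: Find a particular solution using extended Euclidean algorithm.
We get a₀ = -2, b₀ = 2.
Check: 21*-2 + 28*2 = 14 = 14 ✓

Step 3: Write the general solution.
a = -2 + (28/7)t = -2 + 4t
b = 2 - (21/7)t = 2 - 3t
for any integer t.

a = -2 + 4t, b = 2 - 3t for integer t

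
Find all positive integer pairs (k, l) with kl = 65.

The positive divisors of 65 are: 1, 5, 13, 65.
Each divisor d gives the pair (d, 65/d):
(1, 65), (5, 13), (13, 5), (65, 1)

(1, 65), (5, 13), (13, 5), (65, 1)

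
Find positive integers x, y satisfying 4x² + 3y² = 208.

Try small values of x and check whether (208 - 4x²)/3 is a perfect square.
x = 5: 4·5² = 100, so 3y² = 208 - 100 = 108, giving y² = 36, y = 6.
Check: 4·5² + 3·6² = 100 + 108 = 208 ✓

x = 5, y = 6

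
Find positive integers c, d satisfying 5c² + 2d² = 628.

Try small values of c and check whether (628 - 5c²)/2 is a perfect square.
c = 10: 5·10² = 500, so 2d² = 628 - 500 = 128, giving d² = 64, d = 8.
Check: 5·10² + 2·8² = 500 + 128 = 628 ✓

c = 10, d = 8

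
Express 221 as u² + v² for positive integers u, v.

We need to find integers u, v > 0 such that u² + v² = 221.
Trying u = 5: v² = 221 - 5² = 221 - 25 = 196
v = 14
Check: 5² + 14² = 25 + 196 = 221 ✓

221 = 5² + 14²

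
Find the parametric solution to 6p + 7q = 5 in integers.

Step 1: Compute gcd(6, 7) = 1.
Since 1 divides 5, solutions exist.

Step 2: Find a particular solution using extended Euclidean algorithm.
We get p₀ = -5, q₀ = 5.
Check: 6*-5 + 7*5 = 5 = 5 ✓

Step 3: Write the general solution.
p = -5 + (7/1)t = -5 + 7t
q = 5 - (6/1)t = 5 - 6t
for any integer t.

p = -5 + 7t, q = 5 - 6t for integer t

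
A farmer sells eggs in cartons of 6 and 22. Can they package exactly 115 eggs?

We need non-negative a, b with 6a + 22b = 115.
gcd(6, 22) = 2, and 2 does not divide 115.
No integer solutions exist.

No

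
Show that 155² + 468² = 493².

Compute a² + b² = 155² + 468² = 24025 + 219024 = 243049
Compute c² = 493² = 243049
Since 243049 = 243049, confirmed.

Yes, it is a Pythagorean triple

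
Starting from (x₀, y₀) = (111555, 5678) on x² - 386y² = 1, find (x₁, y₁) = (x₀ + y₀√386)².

Solutions to x² - Dy² = 1 are generated by powers of (x₀ + y₀√D).
The next solution satisfies x₁ + y₁√386 = (x₀ + y₀√386)², giving:
x₁ = x₀² + 386y₀² = 111555² + 386·5678² = 12444518025 + 12444518024 = 24889036049
y₁ = 2x₀y₀ = 2·111555·5678 = 1266818580

Verify: 24889036049² - 386·1266818580² = 619464115448421530401 - 619464115448421530400 = 1 ✓

x = 24889036049, y = 1266818580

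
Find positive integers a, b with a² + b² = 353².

We need a² + b² = 353² = 124609.
Trying: 225² + 272² = 50625 + 73984 = 124609 ✓

(225, 272, 353)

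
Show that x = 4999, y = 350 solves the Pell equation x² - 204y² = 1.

Compute x² = 4999² = 24990001
Compute 204y² = 204·350² = 204·122500 = 24990000
x² - 204y² = 24990001 - 24990000 = 1
Since this equals 1, (4999, 350) is a solution.

Yes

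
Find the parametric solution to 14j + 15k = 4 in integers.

Step 1: Compute gcd(14, 15) = 1.
Since 1 divides 4, solutions exist.

Step 2: Find a particular solution using extended Euclidean algorithm.
We get j₀ = -4, k₀ = 4.
Check: 14*-4 + 15*4 = 4 = 4 ✓

Step 3: Write the general solution.
j = -4 + (15/1)t = -4 + 15t
k = 4 - (14/1)t = 4 - 14t
for any integer t.

j = -4 + 15t, k = 4 - 14t for integer t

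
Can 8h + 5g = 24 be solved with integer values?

Step 1: Compute gcd(8, 5).
gcd(8, 5) = 1

Step 2: Check divisibility.
Does 1 divide 24? 24 = 1 x 24, so yes.

By the theorem on linear Diophantine equations, 8h + 5g = 24 has integer solutions if and only if gcd(8, 5) divides 24. Since 1 | 24, solutions exist.

Yes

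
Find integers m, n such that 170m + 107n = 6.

Step 1: Check solvability.
gcd(170, 107) = 1
Since 1 divides 6, solutions exist.

Step 2: Apply extended Euclidean algorithm to find gcd.
We find integers such that 170*x0 + 107*y0 = 1

Step 3: Scale the particular solution.
Multiply by 6/1 = 6:
m = 102, n = -162

Step 4: Verify.
170*(102) + 107*(-162) = 6 = 6 ✓

m = 102, n = -162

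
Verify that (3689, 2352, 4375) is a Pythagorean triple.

Compute a² + b² = 3689² + 2352² = 13608721 + 5531904 = 19140625
Compute c² = 4375² = 19140625
Since 19140625 = 19140625, confirmed.

Yes, it is a Pythagorean triple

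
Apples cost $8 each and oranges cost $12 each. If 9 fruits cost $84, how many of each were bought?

Let a = apples, o = oranges.
a + o = 9
8a + 12o = 84
Substitute o = 9 - a:
8a + 12(9 - a) = 84
(8 - 12)a = 84 - 108
-4a = -24
a = 6, o = 9 - 6 = 3

Apples: 6, Oranges: 3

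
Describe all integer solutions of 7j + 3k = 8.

Step 1: Compute gcd(7, 3) = 1.
Since 1 divides 8, solutions exist.

Step 2: Find a particular solution using extended Euclidean algorithm.
We get j₀ = 8, k₀ = -16.
Check: 7*8 + 3*-16 = 8 = 8 ✓

Step 3: Write the general solution.
j = 8 + (3/1)t = 8 + 3t
k = -16 - (7/1)t = -16 - 7t
for any integer t.

j = 8 + 3t, k = -16 - 7t for integer t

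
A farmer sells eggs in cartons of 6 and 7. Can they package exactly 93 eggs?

We need non-negative a, b with 6a + 7b = 93.
gcd(6, 7) = 1 divides 93.
Try a = 5: 7b = 93 - 30 = 63, so b = 9.
One way: 5 cartons of 6 and 9 cartons of 7.

Yes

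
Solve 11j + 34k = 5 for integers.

Step 1: Check solvability.
gcd(11, 34) = 1
Since 1 divides 5, solutions exist.

Step 2: Apply extended Euclidean algorithm to find gcd.
We find integers such that 11*x0 + 34*y0 = 1

Step 3: Scale the particular solution.
Multiply by 5/1 = 5:
j = -15, k = 5

Step 4: Verify.
11*(-15) + 34*(5) = 5 = 5 ✓

j = -15, k = 5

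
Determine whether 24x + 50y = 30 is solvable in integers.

Step 1: Compute gcd(24, 50).
gcd(24, 50) = 2

Step 2: Check divisibility.
Does 2 divide 30? 30 = 2 x 15, so yes.

By the theorem on linear Diophantine equations, 24x + 50y = 30 has integer solutions if and only if gcd(24, 50) divides 30. Since 2 | 30, solutions exist.

Yes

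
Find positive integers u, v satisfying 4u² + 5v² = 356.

Try small values of u and check whether (356 - 4u²)/5 is a perfect square.
u = 3: 4·3² = 36, so 5v² = 356 - 36 = 320, giving v² = 64, v = 8.
Check: 4·3² + 5·8² = 36 + 320 = 356 ✓

u = 3, v = 8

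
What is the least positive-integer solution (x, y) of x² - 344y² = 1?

We seek the smallest positive integers (x, y) with x² - 344y² = 1, i.e., x² = 344y² + 1.
Try successive y values:
y = 1: x² = 344·1² + 1 = 345, not a perfect square
y = 2: x² = 344·2² + 1 = 1377, not a perfect square
y = 3: x² = 344·3² + 1 = 3097, not a perfect square
... continuing the search (or via continued fractions) ...
y = 561: x² = 344·561² + 1 = 108264025, x = 10405 ✓

Verify: 10405² - 344·561² = 108264025 - 108264024 = 1 ✓

x = 10405, y = 561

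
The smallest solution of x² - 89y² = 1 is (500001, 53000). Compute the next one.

Solutions to x² - Dy² = 1 are generated by powers of (x₀ + y₀√D).
The next solution satisfies x₁ + y₁√89 = (x₀ + y₀√89)², giving:
x₁ = x₀² + 89y₀² = 500001² + 89·53000² = 250001000001 + 250001000000 = 500002000001
y₁ = 2x₀y₀ = 2·500001·53000 = 53000106000

Verify: 500002000001² - 89·53000106000² = 250002000005000004000001 - 250002000005000004000000 = 1 ✓

x = 500002000001, y = 53000106000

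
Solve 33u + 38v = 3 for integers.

Step 1: Check solvability.
gcd(33, 38) = 1
Since 1 divides 3, solutions exist.

Step 2: Apply extended Euclidean algorithm to find gcd.
We find integers such that 33*x0 + 38*y0 = 1

Step 3: Scale the particular solution.
Multiply by 3/1 = 3:
u = 45, v = -39

Step 4: Verify.
33*(45) + 38*(-39) = 3 = 3 ✓

u = 45, v = -39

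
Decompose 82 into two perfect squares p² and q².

We need to find integers p, q > 0 such that p² + q² = 82.
Trying p = 1: q² = 82 - 1² = 82 - 1 = 81
q = 9
Check: 1² + 9² = 1 + 81 = 82 ✓

82 = 1² + 9²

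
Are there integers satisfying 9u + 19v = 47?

Step 1: Compute gcd(9, 19).
gcd(9, 19) = 1

Step 2: Check divisibility.
Does 1 divide 47? 47 = 1 x 47, so yes.

By the theorem on linear Diophantine equations, 9u + 19v = 47 has integer solutions if and only if gcd(9, 19) divides 47. Since 1 | 47, solutions exist.

Yes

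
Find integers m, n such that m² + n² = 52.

We need to find integers m, n > 0 such that m² + n² = 52.
Trying m = 4: n² = 52 - 4² = 52 - 16 = 36
n = 6
Check: 4² + 6² = 16 + 36 = 52 ✓

52 = 4² + 6²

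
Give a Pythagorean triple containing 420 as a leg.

We need the other leg and hypotenuse such that 420² + x² = c².
Take x = 29, c = 421: 420² + 29² = 176400 + 841 = 177241 = 421² ✓
Triple: (29, 420, 421)

(29, 420, 421)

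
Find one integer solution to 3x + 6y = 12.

Step 1: Check solvability.
gcd(3, 6) = 3
Since 3 divides 12, solutions exist.

Step 2: Apply extended Euclidean algorithm to find gcd.
We find integers such that 3*x0 + 6*y0 = 3

Step 3: Scale the particular solution.
Multiply by 12/3 = 4:
x = 4, y = 0

Step 4: Verify.
3*(4) + 6*(0) = 12 = 12 ✓

x = 4, y = 0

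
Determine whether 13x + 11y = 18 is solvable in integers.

Step 1: Compute gcd(13, 11).
gcd(13, 11) = 1

Step 2: Check divisibility.
Does 1 divide 18? 18 = 1 x 18, so yes.

By the theorem on linear Diophantine equations, 13x + 11y = 18 has integer solutions if and only if gcd(13, 11) divides 18. Since 1 | 18, solutions exist.

Yes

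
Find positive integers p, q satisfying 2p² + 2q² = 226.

Try small values of p and check whether (226 - 2p²)/2 is a perfect square.
p = 8: 2·8² = 128, so 2q² = 226 - 128 = 98, giving q² = 49, q = 7.
Check: 2·8² + 2·7² = 128 + 98 = 226 ✓

p = 8, q = 7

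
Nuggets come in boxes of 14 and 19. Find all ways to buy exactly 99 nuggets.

We need non-negative integers (x, y) with 14x + 19y = 99.
For each x in 0..7, check if 99 - 14x is a non-negative multiple of 19.
x = 3: 19y = 57, y = 3 ✓

(3 boxes of 14, 3 boxes of 19)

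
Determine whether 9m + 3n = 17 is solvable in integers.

Step 1: Compute gcd(9, 3).
gcd(9, 3) = 3

Step 2: Check divisibility.
Does 3 divide 17? 17 = 3 x 5 + 2, so no.

By the theorem on linear Diophantine equations, 9m + 3n = 17 has integer solutions if and only if gcd(9, 3) divides 17. Since 3 does not divide 17, no solutions exist.

No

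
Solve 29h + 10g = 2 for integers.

Step 1: Check solvability.
gcd(29, 10) = 1
Since 1 divides 2, solutions exist.

Step 2: Apply extended Euclidean algorithm to find gcd.
We find integers such that 29*x0 + 10*y0 = 1

Step 3: Scale the particular solution.
Multiply by 2/1 = 2:
h = -2, g = 6

Step 4: Verify.
29*(-2) + 10*(6) = 2 = 2 ✓

h = -2, g = 6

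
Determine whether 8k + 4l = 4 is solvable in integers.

Step 1: Compute gcd(8, 4).
gcd(8, 4) = 4

Step 2: Check divisibility.
Does 4 divide 4? 4 = 4 x 1, so yes.

By the theorem on linear Diophantine equations, 8k + 4l = 4 has integer solutions if and only if gcd(8, 4) divides 4. Since 4 | 4, solutions exist.

Yes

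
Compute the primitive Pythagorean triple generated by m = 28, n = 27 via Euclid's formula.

a = m² - n² = 28² - 27² = 784 - 729 = 55
b = 2mn = 2·28·27 = 1512
c = m² + n² = 784 + 729 = 1513
Verify: 55² + 1512² = 3025 + 2286144 = 2289169 = 1513² ✓

(55, 1512, 1513)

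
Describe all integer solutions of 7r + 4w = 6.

Step 1: Compute gcd(7, 4) = 1.
Since 1 divides 6, solutions exist.

Step 2: Find a particular solution using extended Euclidean algorithm.
We get r₀ = -6, w₀ = 12.
Check: 7*-6 + 4*12 = 6 = 6 ✓

Step 3: Write the general solution.
r = -6 + (4/1)t = -6 + 4t
w = 12 - (7/1)t = 12 - 7t
for any integer t.

r = -6 + 4t, w = 12 - 7t for integer t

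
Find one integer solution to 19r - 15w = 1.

Step 1: Check solvability.
gcd(19, 15) = 1
Since 1 divides 1, solutions exist.

Step 2: Apply extended Euclidean algorithm to find gcd.
We find integers such that 19*x0 + 15*y0 = 1

Step 3: Scale the particular solution.
Multiply by 1/1 = 1:
r = 4, w = 5

Step 4: Verify.
19*(4) - 15*(5) = 1 = 1 ✓

r = 4, w = 5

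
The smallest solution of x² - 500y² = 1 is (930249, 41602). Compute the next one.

Solutions to x² - Dy² = 1 are generated by powers of (x₀ + y₀√D).
The next solution satisfies x₁ + y₁√500 = (x₀ + y₀√500)², giving:
x₁ = x₀² + 500y₀² = 930249² + 500·41602² = 865363202001 + 865363202000 = 1730726404001
y₁ = 2x₀y₀ = 2·930249·41602 = 77400437796

Verify: 1730726404001² - 500·77400437796² = 2995413885506232668808001 - 2995413885506232668808000 = 1 ✓

x = 1730726404001, y = 77400437796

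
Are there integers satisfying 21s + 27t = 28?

Step 1: Compute gcd(21, 27).
gcd(21, 27) = 3

Step 2: Check divisibility.
Does 3 divide 28? 28 = 3 x 9 + 1, so no.

By the theorem on linear Diophantine equations, 21s + 27t = 28 has integer solutions if and only if gcd(21, 27) divides 28. Since 3 does not divide 28, no solutions exist.

No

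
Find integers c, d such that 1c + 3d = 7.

Step 1: Check solvability.
gcd(1, 3) = 1
Since 1 divides 7, solutions exist.

Step 2: Apply extended Euclidean algorithm to find gcd.
We find integers such that 1*x0 + 3*y0 = 1

Step 3: Scale the particular solution.
Multiply by 7/1 = 7:
c = 7, d = 0

Step 4: Verify.
1*(7) + 3*(0) = 7 = 7 ✓

c = 7, d = 0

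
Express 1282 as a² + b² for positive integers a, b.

We need to find integers a, b > 0 such that a² + b² = 1282.
Trying a = 21: b² = 1282 - 21² = 1282 - 441 = 841
b = 29
Check: 21² + 29² = 441 + 841 = 1282 ✓

1282 = 21² + 29²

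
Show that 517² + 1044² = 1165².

Compute a² + b² = 517² + 1044² = 267289 + 1089936 = 1357225
Compute c² = 1165² = 1357225
Since 1357225 = 1357225, confirmed.

Yes, it is a Pythagorean triple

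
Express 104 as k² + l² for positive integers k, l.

We need to find integers k, l > 0 such that k² + l² = 104.
Trying k = 2: l² = 104 - 2² = 104 - 4 = 100
l = 10
Check: 2² + 10² = 4 + 100 = 104 ✓

104 = 2² + 10²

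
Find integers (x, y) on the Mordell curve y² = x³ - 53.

Try small integer x values and check whether x³ - 53 is a perfect square.
x = 29: x³ - 53 = 29³ - 53 = 24389 - 53 = 24336
Is 24336 a perfect square? 156² = 24336 ✓
So (x, y) = (29, -156) is a solution.

x = 29, y = -156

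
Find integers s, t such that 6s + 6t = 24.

Step 1: Check solvability.
gcd(6, 6) = 6
Since 6 divides 24, solutions exist.

Step 2: Apply extended Euclidean algorithm to find gcd.
We find integers such that 6*x0 + 6*y0 = 6

Step 3: Scale the particular solution.
Multiply by 24/6 = 4:
s = 0, t = 4

Step 4: Verify.
6*(0) + 6*(4) = 24 = 24 ✓

s = 0, t = 4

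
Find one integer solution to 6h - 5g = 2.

Step 1: Check solvability.
gcd(6, 5) = 1
Since 1 divides 2, solutions exist.

Step 2: Apply extended Euclidean algorithm to find gcd.
We find integers such that 6*x0 + 5*y0 = 1

Step 3: Scale the particular solution.
Multiply by 2/1 = 2:
h = 2, g = 2

Step 4: Verify.
6*(2) - 5*(2) = 2 = 2 ✓

h = 2, g = 2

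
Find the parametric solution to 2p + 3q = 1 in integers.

Step 1: Compute gcd(2, 3) = 1.
Since 1 divides 1, solutions exist.

Step 2: Find a particular solution using extended Euclidean algorithm.
We get p₀ = -1, q₀ = 1.
Check: 2*-1 + 3*1 = 1 = 1 ✓

Step 3: Write the general solution.
p = -1 + (3/1)t = -1 + 3t
q = 1 - (2/1)t = 1 - 2t
for any integer t.

p = -1 + 3t, q = 1 - 2t for integer t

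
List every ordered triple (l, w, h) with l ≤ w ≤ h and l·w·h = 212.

Iterate l from 1 to ⌊212^(1/3)⌋. For each l dividing 212, iterate w ≥ l with w dividing 212/l, and set h = 212/(l·w).
Triples found (4): (1×1×212), (1×2×106), (1×4×53), (2×2×53)

(1×1×212), (1×2×106), (1×4×53), (2×2×53)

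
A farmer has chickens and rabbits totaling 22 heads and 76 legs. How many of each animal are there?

Let c = chickens, r = rabbits.
Heads: c + r = 22
Legs: 2c + 4r = 76
From the first equation, c = 22 - r. Substitute:
2(22 - r) + 4r = 76
44 + 2r = 76
r = (76 - 44)/2 = 16
c = 22 - 16 = 6

Chickens: 6, Rabbits: 16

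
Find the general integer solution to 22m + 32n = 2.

Step 1: Compute gcd(22, 32) = 2.
Since 2 divides 2, solutions exist.

Step 2: Find a particular solution using extended Euclidean algorithm.
We get m₀ = 3, n₀ = -2.
Check: 22*3 + 32*-2 = 2 = 2 ✓

Step 3: Write the general solution.
m = 3 + (32/2)t = 3 + 16t
n = -2 - (22/2)t = -2 - 11t
for any integer t.

m = 3 + 16t, n = -2 - 11t for integer t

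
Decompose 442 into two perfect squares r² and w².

We need to find integers r, w > 0 such that r² + w² = 442.
Trying r = 1: w² = 442 - 1² = 442 - 1 = 441
w = 21
Check: 1² + 21² = 1 + 441 = 442 ✓

442 = 1² + 21²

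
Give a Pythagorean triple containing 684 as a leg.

We need the other leg and hypotenuse such that 684² + x² = c².
Take x = 37, c = 685: 684² + 37² = 467856 + 1369 = 469225 = 685² ✓
Triple: (37, 684, 685)

(37, 684, 685)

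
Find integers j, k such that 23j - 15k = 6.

Step 1: Check solvability.
gcd(23, 15) = 1
Since 1 divides 6, solutions exist.

Step 2: Apply extended Euclidean algorithm to find gcd.
We find integers such that 23*x0 + 15*y0 = 1

Step 3: Scale the particular solution.
Multiply by 6/1 = 6:
j = 12, k = 18

Step 4: Verify.
23*(12) - 15*(18) = 6 = 6 ✓

j = 12, k = 18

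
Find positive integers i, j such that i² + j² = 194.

Search for i with 194 - i² a perfect square.
i = 5: 194 - 5² = 194 - 25 = 169 = 13² ✓
So i = 5, j = 13.

i = 5, j = 13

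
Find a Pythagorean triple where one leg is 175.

We need the other leg and hypotenuse such that 175² + x² = c².
Take x = 288, c = 337: 175² + 288² = 30625 + 82944 = 113569 = 337² ✓
Triple: (175, 288, 337)

(175, 288, 337)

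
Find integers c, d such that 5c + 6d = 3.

Step 1: Check solvability.
gcd(5, 6) = 1
Since 1 divides 3, solutions exist.

Step 2: Apply extended Euclidean algorithm to find gcd.
We find integers such that 5*x0 + 6*y0 = 1

Step 3: Scale the particular solution.
Multiply by 3/1 = 3:
c = -3, d = 3

Step 4: Verify.
5*(-3) + 6*(3) = 3 = 3 ✓

c = -3, d = 3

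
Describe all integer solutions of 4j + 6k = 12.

Step 1: Compute gcd(4, 6) = 2.
Since 2 divides 12, solutions exist.

Step 2: Find a particular solution using extended Euclidean algorithm.
We get j₀ = -6, k₀ = 6.
Check: 4*-6 + 6*6 = 12 = 12 ✓

Step 3: Write the general solution.
j = -6 + (6/2)t = -6 + 3t
k = 6 - (4/2)t = 6 - 2t
for any integer t.

j = -6 + 3t, k = 6 - 2t for integer t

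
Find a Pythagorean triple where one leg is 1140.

We need the other leg and hypotenuse such that 1140² + x² = c².
Take x = 539, c = 1261: 1140² + 539² = 1299600 + 290521 = 1590121 = 1261² ✓
Triple: (539, 1140, 1261)

(539, 1140, 1261)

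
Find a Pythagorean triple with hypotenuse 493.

We need a² + b² = 493² = 243049.
Trying: 155² + 468² = 24025 + 219024 = 243049 ✓

(155, 468, 493)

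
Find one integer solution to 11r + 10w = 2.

Step 1: Check solvability.
gcd(11, 10) = 1
Since 1 divides 2, solutions exist.

Step 2: Apply extended Euclidean algorithm to find gcd.
We find integers such that 11*x0 + 10*y0 = 1

Step 3: Scale the particular solution.
Multiply by 2/1 = 2:
r = 2, w = -2

Step 4: Verify.
11*(2) + 10*(-2) = 2 = 2 ✓

r = 2, w = -2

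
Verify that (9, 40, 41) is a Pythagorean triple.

Compute a² + b²:
9² + 40² = 81 + 1600 = 1681
Compute c²:
41² = 1681
Since 1681 = 1681, it is a Pythagorean triple.

Yes, it is a Pythagorean triple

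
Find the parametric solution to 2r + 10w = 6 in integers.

Step 1: Compute gcd(2, 10) = 2.
Since 2 divides 6, solutions exist.

Step 2: Find a particular solution using extended Euclidean algorithm.
We get r₀ = 3, w₀ = 0.
Check: 2*3 + 10*0 = 6 = 6 ✓

Step 3: Write the general solution.
r = 3 + (10/2)t = 3 + 5t
w = 0 - (2/2)t = 0 - 1t
for any integer t.

r = 3 + 5t, w = 0 - 1t for integer t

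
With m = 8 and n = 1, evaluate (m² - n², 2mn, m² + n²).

a = m² - n² = 64 - 1 = 63
b = 2mn = 2·8·1 = 16
c = m² + n² = 64 + 1 = 65
Verify: 63² + 16² = 3969 + 256 = 4225 = 65² ✓

(63, 16, 65)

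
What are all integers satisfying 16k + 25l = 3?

Step 1: Compute gcd(16, 25) = 1.
Since 1 divides 3, solutions exist.

Step 2: Find a particular solution using extended Euclidean algorithm.
We get k₀ = 33, l₀ = -21.
Check: 16*33 + 25*-21 = 3 = 3 ✓

Step 3: Write the general solution.
k = 33 + (25/1)t = 33 + 25t
l = -21 - (16/1)t = -21 - 16t
for any integer t.

k = 33 + 25t, l = -21 - 16t for integer t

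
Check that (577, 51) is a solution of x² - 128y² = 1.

Compute x² = 577² = 332929
Compute 128y² = 128·51² = 128·2601 = 332928
x² - 128y² = 332929 - 332928 = 1
Since this equals 1, (577, 51) is a solution.

Yes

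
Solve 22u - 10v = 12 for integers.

Step 1: Check solvability.
gcd(22, 10) = 2
Since 2 divides 12, solutions exist.

Step 2: Apply extended Euclidean algorithm to find gcd.
We find integers such that 22*x0 + 10*y0 = 2

Step 3: Scale the particular solution.
Multiply by 12/2 = 6:
u = 6, v = 12

Step 4: Verify.
22*(6) - 10*(12) = 12 = 12 ✓

u = 6, v = 12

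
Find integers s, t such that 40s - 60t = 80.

Step 1: Check solvability.
gcd(40, 60) = 20
Since 20 divides 80, solutions exist.

Step 2: Apply extended Euclidean algorithm to find gcd.
We find integers such that 40*x0 + 60*y0 = 20

Step 3: Scale the particular solution.
Multiply by 80/20 = 4:
s = -4, t = -4

Step 4: Verify.
40*(-4) - 60*(-4) = 80 = 80 ✓

s = -4, t = -4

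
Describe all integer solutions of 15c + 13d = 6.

Step 1: Compute gcd(15, 13) = 1.
Since 1 divides 6, solutions exist.

Step 2: Find a particular solution using extended Euclidean algorithm.
We get c₀ = -36, d₀ = 42.
Check: 15*-36 + 13*42 = 6 = 6 ✓

Step 3: Write the general solution.
c = -36 + (13/1)t = -36 + 13t
d = 42 - (15/1)t = 42 - 15t
for any integer t.

c = -36 + 13t, d = 42 - 15t for integer t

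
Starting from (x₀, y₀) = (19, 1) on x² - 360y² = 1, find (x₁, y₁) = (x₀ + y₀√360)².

Solutions to x² - Dy² = 1 are generated by powers of (x₀ + y₀√D).
The next solution satisfies x₁ + y₁√360 = (x₀ + y₀√360)², giving:
x₁ = x₀² + 360y₀² = 19² + 360·1² = 361 + 360 = 721
y₁ = 2x₀y₀ = 2·19·1 = 38

Verify: 721² - 360·38² = 519841 - 519840 = 1 ✓

x = 721, y = 38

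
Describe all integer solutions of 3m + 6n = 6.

Step 1: Compute gcd(3, 6) = 3.
Since 3 divides 6, solutions exist.

Step 2: Find a particular solution using extended Euclidean algorithm.
We get m₀ = 2, n₀ = 0.
Check: 3*2 + 6*0 = 6 = 6 ✓

Step 3: Write the general solution.
m = 2 + (6/3)t = 2 + 2t
n = 0 - (3/3)t = 0 - 1t
for any integer t.

m = 2 + 2t, n = 0 - 1t for integer t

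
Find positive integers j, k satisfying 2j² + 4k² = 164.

Try small values of j and check whether (164 - 2j²)/4 is a perfect square.
j = 8: 2·8² = 128, so 4k² = 164 - 128 = 36, giving k² = 9, k = 3.
Check: 2·8² + 4·3² = 128 + 36 = 164 ✓

j = 8, k = 3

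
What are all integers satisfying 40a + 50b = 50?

Step 1: Compute gcd(40, 50) = 10.
Since 10 divides 50, solutions exist.

Step 2: Find a particular solution using extended Euclidean algorithm.
We get a₀ = -5, b₀ = 5.
Check: 40*-5 + 50*5 = 50 = 50 ✓

Step 3: Write the general solution.
a = -5 + (50/10)t = -5 + 5t
b = 5 - (40/10)t = 5 - 4t
for any integer t.

a = -5 + 5t, b = 5 - 4t for integer t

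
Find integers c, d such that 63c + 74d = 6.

Step 1: Check solvability.
gcd(63, 74) = 1
Since 1 divides 6, solutions exist.

Step 2: Apply extended Euclidean algorithm to find gcd.
We find integers such that 63*x0 + 74*y0 = 1

Step 3: Scale the particular solution.
Multiply by 6/1 = 6:
c = -162, d = 138

Step 4: Verify.
63*(-162) + 74*(138) = 6 = 6 ✓

c = -162, d = 138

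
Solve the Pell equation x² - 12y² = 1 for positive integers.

We seek the smallest positive integers (x, y) with x² - 12y² = 1, i.e., x² = 12y² + 1.
Try successive y values:
y = 1: x² = 12·1² + 1 = 13, not a perfect square
y = 2: x² = 12·2² + 1 = 49, x = 7 ✓

Verify: 7² - 12·2² = 49 - 48 = 1 ✓

x = 7, y = 2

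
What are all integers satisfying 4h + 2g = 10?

Step 1: Compute gcd(4, 2) = 2.
Since 2 divides 10, solutions exist.

Step 2: Find a particular solution using extended Euclidean algorithm.
We get h₀ = 0, g₀ = 5.
Check: 4*0 + 2*5 = 10 = 10 ✓

Step 3: Write the general solution.
h = 0 + (2/2)t = 0 + 1t
g = 5 - (4/2)t = 5 - 2t
for any integer t.

h = 0 + 1t, g = 5 - 2t for integer t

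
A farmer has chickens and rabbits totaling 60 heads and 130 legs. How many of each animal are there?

Let c = chickens, r = rabbits.
Heads: c + r = 60
Legs: 2c + 4r = 130
From the first equation, c = 60 - r. Substitute:
2(60 - r) + 4r = 130
120 + 2r = 130
r = (130 - 120)/2 = 5
c = 60 - 5 = 55

Chickens: 55, Rabbits: 5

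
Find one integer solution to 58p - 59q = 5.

Step 1: Check solvability.
gcd(58, 59) = 1
Since 1 divides 5, solutions exist.

Step 2: Apply extended Euclidean algorithm to find gcd.
We find integers such that 58*x0 + 59*y0 = 1

Step 3: Scale the particular solution.
Multiply by 5/1 = 5:
p = -5, q = -5

Step 4: Verify.
58*(-5) - 59*(-5) = 5 = 5 ✓

p = -5, q = -5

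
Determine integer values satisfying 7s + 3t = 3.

Step 1: Check solvability.
gcd(7, 3) = 1
Since 1 divides 3, solutions exist.

Step 2: Apply extended Euclidean algorithm to find gcd.
We find integers such that 7*x0 + 3*y0 = 1

Step 3: Scale the particular solution.
Multiply by 3/1 = 3:
s = 3, t = -6

Step 4: Verify.
7*(3) + 3*(-6) = 3 = 3 ✓

s = 3, t = -6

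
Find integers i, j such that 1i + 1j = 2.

Step 1: Check solvability.
gcd(1, 1) = 1
Since 1 divides 2, solutions exist.

Step 2: Apply extended Euclidean algorithm to find gcd.
We find integers such that 1*x0 + 1*y0 = 1

Step 3: Scale the particular solution.
Multiply by 2/1 = 2:
i = 0, j = 2

Step 4: Verify.
1*(0) + 1*(2) = 2 = 2 ✓

i = 0, j = 2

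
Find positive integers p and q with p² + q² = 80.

We need to find integers p, q > 0 such that p² + q² = 80.
Trying p = 4: q² = 80 - 4² = 80 - 16 = 64
q = 8
Check: 4² + 8² = 16 + 64 = 80 ✓

80 = 4² + 8²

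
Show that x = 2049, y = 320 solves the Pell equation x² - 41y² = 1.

Compute x² = 2049² = 4198401
Compute 41y² = 41·320² = 41·102400 = 4198400
x² - 41y² = 4198401 - 4198400 = 1
Since this equals 1, (2049, 320) is a solution.

Yes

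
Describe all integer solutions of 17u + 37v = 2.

Step 1: Compute gcd(17, 37) = 1.
Since 1 divides 2, solutions exist.

Step 2: Find a particular solution using extended Euclidean algorithm.
We get u₀ = -26, v₀ = 12.
Check: 17*-26 + 37*12 = 2 = 2 ✓

Step 3: Write the general solution.
u = -26 + (37/1)t = -26 + 37t
v = 12 - (17/1)t = 12 - 17t
for any integer t.

u = -26 + 37t, v = 12 - 17t for integer t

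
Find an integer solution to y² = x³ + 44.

Try small integer x values and check whether x³ + 44 is a perfect square.
x = 5: x³ + 44 = 5³ + 44 = 125 + 44 = 169
Is 169 a perfect square? 13² = 169 ✓
So (x, y) = (5, -13) is a solution.

x = 5, y = -13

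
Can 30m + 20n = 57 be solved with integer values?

Step 1: Compute gcd(30, 20).
gcd(30, 20) = 10

Step 2: Check divisibility.
Does 10 divide 57? 57 = 10 x 5 + 7, so no.

By the theorem on linear Diophantine equations, 30m + 20n = 57 has integer solutions if and only if gcd(30, 20) divides 57. Since 10 does not divide 57, no solutions exist.

No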